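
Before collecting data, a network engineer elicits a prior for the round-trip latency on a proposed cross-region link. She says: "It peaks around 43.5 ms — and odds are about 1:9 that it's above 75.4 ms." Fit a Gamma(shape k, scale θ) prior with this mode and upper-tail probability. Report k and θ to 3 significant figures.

k ≈ 7.27, θ ≈ 6.94

Gamma(k,θ) with k>1 has mode (k−1)θ, so θ = 43.5/(k−1).
Need P(X < 75.4) = 0.9 with θ tied to k this way. Start at k = 2, θ = 43.5: P(X<75.4) ≈ 0.517.
Too low — raise k to concentrate. Iterating converges to k ≈ 7.27.
Then θ = 43.5/(7.27−1) ≈ 6.94.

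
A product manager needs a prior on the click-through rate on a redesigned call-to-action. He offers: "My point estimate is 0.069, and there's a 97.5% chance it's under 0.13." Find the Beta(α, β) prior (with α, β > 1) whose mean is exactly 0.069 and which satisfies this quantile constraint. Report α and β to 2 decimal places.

α ≈ 6.10, β ≈ 82.26

With mean 0.069 fixed, write α = 0.069s, β = 0.931s where s = α+β.
Need P(θ < 0.13) = 0.975 under Beta(0.069s, 0.931s). Normal approximation: (q−m)/√(m(1−m)/s) ≈ z_{0.975} = 1.96, so s ≈ 0.069·0.931·(1.96)²/(0.13−0.069)² = 66.3.
At s = 66.3: P(θ<0.13) ≈ 0.958. Adjusting to match 0.975 gives s ≈ 88.36.
So α = 0.069·88.36 ≈ 6.10, β = 0.931·88.36 ≈ 82.26.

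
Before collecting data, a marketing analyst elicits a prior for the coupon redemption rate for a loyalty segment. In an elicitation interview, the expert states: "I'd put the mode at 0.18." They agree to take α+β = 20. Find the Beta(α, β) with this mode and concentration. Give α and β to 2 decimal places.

α = 4.24, β = 15.76

For α,β > 1 the Beta mode is (α−1)/(α+β−2). With α+β = 20, the mode is (α−1)/18.
Set (α−1)/18 = 0.18 → α = 1 + 0.18·18 = 4.24.
β = 20 − α = 15.76.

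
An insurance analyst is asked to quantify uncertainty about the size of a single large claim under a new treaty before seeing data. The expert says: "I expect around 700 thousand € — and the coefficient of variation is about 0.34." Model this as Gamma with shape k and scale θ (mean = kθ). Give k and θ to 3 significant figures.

For Gamma(k, scale θ): mean = kθ, variance = kθ², so CV = 1/√k.
CV = 0.34, hence k = 1/CV² = 8.65.
Then θ = mean/k = 700/8.65 = 80.9.

k ≈ 8.65, θ ≈ 80.9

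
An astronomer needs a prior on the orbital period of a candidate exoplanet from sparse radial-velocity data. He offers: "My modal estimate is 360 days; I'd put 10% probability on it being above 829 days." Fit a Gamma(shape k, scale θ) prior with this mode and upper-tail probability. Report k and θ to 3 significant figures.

Gamma(k,θ) with k>1 has mode (k−1)θ, so θ = 360/(k−1).
Need P(X < 829) = 0.9 with θ tied to k this way. Start at k = 2, θ = 360: P(X<829) ≈ 0.670.
Too low — raise k to concentrate. Iterating converges to k ≈ 3.76.
Then θ = 360/(3.76−1) ≈ 130.

k ≈ 3.76, θ ≈ 130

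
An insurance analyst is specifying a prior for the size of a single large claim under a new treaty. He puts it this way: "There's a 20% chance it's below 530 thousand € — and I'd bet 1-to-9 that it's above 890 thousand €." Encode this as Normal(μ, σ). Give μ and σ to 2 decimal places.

μ = 672.70, σ = 169.56

The p-quantile of Normal(μ,σ) is μ + z_p·σ, with z_{0.2} = -0.8416 and z_{0.9} = 1.282.
Eliminate σ: μ = (z₂·x₁ − z₁·x₂)/(z₂ − z₁) = (1.282·530 − (-0.8416)·890)/2.123 = 672.70.
Then σ = (x₂ − x₁)/(z₂ − z₁) = (890 − 530)/2.123 = 169.56.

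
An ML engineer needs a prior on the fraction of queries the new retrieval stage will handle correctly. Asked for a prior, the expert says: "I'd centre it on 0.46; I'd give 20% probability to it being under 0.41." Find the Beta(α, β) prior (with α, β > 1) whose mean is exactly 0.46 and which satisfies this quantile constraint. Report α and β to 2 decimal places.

α ≈ 32.58, β ≈ 38.24

With mean 0.46 fixed, write α = 0.46s, β = 0.54s where s = α+β.
Need P(θ < 0.41) = 0.2 under Beta(0.46s, 0.54s). Normal approximation: (q−m)/√(m(1−m)/s) ≈ z_{0.2} = -0.842, so s ≈ 0.46·0.54·(-0.842)²/(0.41−0.46)² = 70.4.
At s = 70.4: P(θ<0.41) ≈ 0.201. Adjusting to match 0.2 gives s ≈ 70.82.
So α = 0.46·70.82 ≈ 32.58, β = 0.54·70.82 ≈ 38.24.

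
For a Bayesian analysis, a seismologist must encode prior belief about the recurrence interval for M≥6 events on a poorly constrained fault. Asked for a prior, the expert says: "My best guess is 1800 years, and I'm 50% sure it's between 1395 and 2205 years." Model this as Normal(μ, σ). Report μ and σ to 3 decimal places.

A symmetric 50% interval runs μ ± z·σ with z = 0.6745.
Half-width = 405, so σ = 405/0.6745 = 600.454.
μ is the stated best guess, 1800.000.

μ = 1800.000, σ = 600.454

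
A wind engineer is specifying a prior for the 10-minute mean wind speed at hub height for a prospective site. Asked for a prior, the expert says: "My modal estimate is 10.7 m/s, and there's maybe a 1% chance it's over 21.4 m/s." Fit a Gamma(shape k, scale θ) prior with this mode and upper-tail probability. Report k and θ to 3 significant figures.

Gamma(k,θ) with k>1 has mode (k−1)θ, so θ = 10.7/(k−1).
Need P(X < 21.4) = 0.99 with θ tied to k this way. Start at k = 2, θ = 10.7: P(X<21.4) ≈ 0.594.
Too low — raise k to concentrate. Iterating converges to k ≈ 11.2.
Then θ = 10.7/(11.2−1) ≈ 1.05.

k ≈ 11.2, θ ≈ 1.05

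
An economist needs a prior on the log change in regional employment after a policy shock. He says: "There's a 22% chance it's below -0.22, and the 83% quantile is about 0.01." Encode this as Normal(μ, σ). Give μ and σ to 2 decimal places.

μ = -0.12, σ = 0.13

For Normal(μ,σ), the p-quantile is μ + z_p·σ. Here z_{0.22} = -0.7722, z_{0.83} = 0.9542.
So -0.22 = μ − 0.7722σ and 0.01 = μ + 0.9542σ.
Subtracting: σ = (0.01 − -0.22)/(0.9542 − (-0.7722)) = 0.13.
Then μ = -0.22 − (-0.7722)·0.13 = -0.12.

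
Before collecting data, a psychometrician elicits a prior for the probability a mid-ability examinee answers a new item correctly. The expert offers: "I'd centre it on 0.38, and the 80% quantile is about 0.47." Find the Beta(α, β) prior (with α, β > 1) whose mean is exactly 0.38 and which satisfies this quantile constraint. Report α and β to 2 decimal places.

α ≈ 7.66, β ≈ 12.50

With mean 0.38 fixed, write α = 0.38s, β = 0.62s where s = α+β.
Need P(θ < 0.47) = 0.8 under Beta(0.38s, 0.62s). Normal approximation: (q−m)/√(m(1−m)/s) ≈ z_{0.8} = 0.842, so s ≈ 0.38·0.62·(0.842)²/(0.47−0.38)² = 20.6.
At s = 20.6: P(θ<0.47) ≈ 0.802. Adjusting to match 0.8 gives s ≈ 20.17.
So α = 0.38·20.17 ≈ 7.66, β = 0.62·20.17 ≈ 12.50.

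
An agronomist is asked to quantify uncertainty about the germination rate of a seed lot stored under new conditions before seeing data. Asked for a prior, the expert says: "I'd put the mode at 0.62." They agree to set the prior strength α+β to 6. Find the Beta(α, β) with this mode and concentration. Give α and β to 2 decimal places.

α = 3.48, β = 2.52

For α,β > 1 the Beta mode is (α−1)/(α+β−2). With α+β = 6, the mode is (α−1)/4.
Set (α−1)/4 = 0.62 → α = 1 + 0.62·4 = 3.48.
β = 6 − α = 2.52.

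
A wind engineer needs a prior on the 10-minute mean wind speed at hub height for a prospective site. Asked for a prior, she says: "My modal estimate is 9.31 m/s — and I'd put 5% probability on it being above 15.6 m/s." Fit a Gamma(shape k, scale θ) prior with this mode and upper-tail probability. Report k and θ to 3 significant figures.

Gamma(k,θ) with k>1 has mode (k−1)θ, so θ = 9.31/(k−1).
Need P(X < 15.6) = 0.95 with θ tied to k this way. Start at k = 2, θ = 9.31: P(X<15.6) ≈ 0.499.
Too low — raise k to concentrate. Iterating converges to k ≈ 11.5.
Then θ = 9.31/(11.5−1) ≈ 0.888.

k ≈ 11.5, θ ≈ 0.888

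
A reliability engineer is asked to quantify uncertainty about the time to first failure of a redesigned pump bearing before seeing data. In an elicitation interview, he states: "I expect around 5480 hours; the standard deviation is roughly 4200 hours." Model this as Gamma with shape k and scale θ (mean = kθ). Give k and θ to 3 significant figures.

k ≈ 1.7, θ ≈ 3220

For Gamma(k, scale θ): mean = kθ, variance = kθ², so CV = 1/√k.
CV = SD/mean = 4200/5480 = 0.7664, hence k = 1/CV² = 1.7.
Then θ = mean/k = 5480/1.7 = 3220.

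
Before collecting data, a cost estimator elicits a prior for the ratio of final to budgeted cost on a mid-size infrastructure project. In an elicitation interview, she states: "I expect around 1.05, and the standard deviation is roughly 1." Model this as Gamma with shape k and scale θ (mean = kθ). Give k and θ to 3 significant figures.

For Gamma(k, scale θ): mean = kθ, variance = kθ², so CV = 1/√k.
CV = SD/mean = 1/1.05 = 0.9524, hence k = 1/CV² = 1.1.
Then θ = mean/k = 1.05/1.1 = 0.952.

k ≈ 1.1, θ ≈ 0.952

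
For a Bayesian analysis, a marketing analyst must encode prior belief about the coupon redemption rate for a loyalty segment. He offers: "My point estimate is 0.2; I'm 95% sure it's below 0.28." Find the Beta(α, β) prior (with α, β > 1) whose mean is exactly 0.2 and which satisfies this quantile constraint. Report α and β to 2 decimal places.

α ≈ 14.94, β ≈ 59.77

With mean 0.2 fixed, write α = 0.2s, β = 0.8s where s = α+β.
Need P(θ < 0.28) = 0.95 under Beta(0.2s, 0.8s). Normal approximation: (q−m)/√(m(1−m)/s) ≈ z_{0.95} = 1.64, so s ≈ 0.2·0.8·(1.64)²/(0.28−0.2)² = 67.6.
At s = 67.6: P(θ<0.28) ≈ 0.942. Adjusting to match 0.95 gives s ≈ 74.72.
So α = 0.2·74.72 ≈ 14.94, β = 0.8·74.72 ≈ 59.77.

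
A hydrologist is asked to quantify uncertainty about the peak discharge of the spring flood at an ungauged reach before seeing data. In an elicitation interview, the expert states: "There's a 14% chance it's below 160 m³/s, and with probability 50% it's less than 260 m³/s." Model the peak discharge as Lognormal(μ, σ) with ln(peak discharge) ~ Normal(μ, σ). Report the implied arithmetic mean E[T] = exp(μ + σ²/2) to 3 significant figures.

E[T] ≈ 288 m³/s

If T ~ Lognormal(μ,σ) then ln T ~ Normal(μ,σ), so the p-quantile of ln T is μ + z_p·σ.
ln(160) = 5.075 and ln(260) = 5.561; z_{0.14} = -1.08, z_{0.5} = 0.
σ = (5.561 − 5.075)/(0 − (-1.08)) = 0.449.
μ = 5.075 − (-1.08)·0.449 = 5.561.
E[T] = exp(μ + σ²/2) = exp(5.561 + 0.1010) = 288 m³/s.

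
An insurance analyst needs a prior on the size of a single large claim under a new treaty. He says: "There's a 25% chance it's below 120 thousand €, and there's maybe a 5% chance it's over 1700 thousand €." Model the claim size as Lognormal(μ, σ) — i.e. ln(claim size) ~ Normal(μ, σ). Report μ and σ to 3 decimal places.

μ ≈ 5.558, σ ≈ 1.143

If T ~ Lognormal(μ,σ) then ln T ~ Normal(μ,σ), so the p-quantile of ln T is μ + z_p·σ.
ln(120) = 4.787 and ln(1700) = 7.438; z_{0.25} = -0.6745, z_{0.95} = 1.645.
σ = (7.438 − 4.787)/(1.645 − (-0.6745)) = 1.143.
μ = 4.787 − (-0.6745)·1.143 = 5.558.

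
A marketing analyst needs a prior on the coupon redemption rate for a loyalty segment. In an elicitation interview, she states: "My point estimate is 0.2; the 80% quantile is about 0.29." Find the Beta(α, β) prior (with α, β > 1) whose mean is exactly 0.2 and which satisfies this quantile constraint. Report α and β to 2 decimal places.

With mean 0.2 fixed, write α = 0.2s, β = 0.8s where s = α+β.
Need P(θ < 0.29) = 0.8 under Beta(0.2s, 0.8s). Normal approximation: (q−m)/√(m(1−m)/s) ≈ z_{0.8} = 0.842, so s ≈ 0.2·0.8·(0.842)²/(0.29−0.2)² = 14.0.
At s = 14.0: P(θ<0.29) ≈ 0.813. Adjusting to match 0.8 gives s ≈ 12.04.
So α = 0.2·12.04 ≈ 2.41, β = 0.8·12.04 ≈ 9.63.

α ≈ 2.41, β ≈ 9.63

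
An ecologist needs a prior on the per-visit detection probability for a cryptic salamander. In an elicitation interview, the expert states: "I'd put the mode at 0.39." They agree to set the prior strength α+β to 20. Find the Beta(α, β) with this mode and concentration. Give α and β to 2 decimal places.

α = 8.02, β = 11.98

For α,β > 1 the Beta mode is (α−1)/(α+β−2). With α+β = 20, the mode is (α−1)/18.
Set (α−1)/18 = 0.39 → α = 1 + 0.39·18 = 8.02.
β = 20 − α = 11.98.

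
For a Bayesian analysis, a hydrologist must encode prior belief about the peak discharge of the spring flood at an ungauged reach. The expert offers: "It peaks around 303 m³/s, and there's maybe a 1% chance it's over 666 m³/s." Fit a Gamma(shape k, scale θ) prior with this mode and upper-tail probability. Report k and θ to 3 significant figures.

k ≈ 8.77, θ ≈ 39

Gamma(k,θ) with k>1 has mode (k−1)θ, so θ = 303/(k−1).
Need P(X < 666) = 0.99 with θ tied to k this way. Start at k = 2, θ = 303: P(X<666) ≈ 0.645.
Too low — raise k to concentrate. Iterating converges to k ≈ 8.77.
Then θ = 303/(8.77−1) ≈ 39.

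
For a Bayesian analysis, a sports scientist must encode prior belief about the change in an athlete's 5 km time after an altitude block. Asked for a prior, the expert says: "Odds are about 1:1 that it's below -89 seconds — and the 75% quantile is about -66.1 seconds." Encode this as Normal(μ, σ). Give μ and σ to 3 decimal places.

The p-quantile of Normal(μ,σ) is μ + z_p·σ, with z_{0.5} = 0 and z_{0.75} = 0.6745.
Eliminate σ: μ = (z₂·x₁ − z₁·x₂)/(z₂ − z₁) = (0.6745·-89 − (0)·-66.1)/0.6745 = -89.000.
Then σ = (x₂ − x₁)/(z₂ − z₁) = (-66.1 − -89)/0.6745 = 33.952.

μ = -89.000, σ = 33.952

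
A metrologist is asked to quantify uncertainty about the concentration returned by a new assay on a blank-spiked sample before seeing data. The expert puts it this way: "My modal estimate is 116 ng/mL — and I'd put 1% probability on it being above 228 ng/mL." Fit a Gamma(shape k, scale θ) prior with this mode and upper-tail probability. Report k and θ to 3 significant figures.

Gamma(k,θ) with k>1 has mode (k−1)θ, so θ = 116/(k−1).
Need P(X < 228) = 0.99 with θ tied to k this way. Start at k = 2, θ = 116: P(X<228) ≈ 0.585.
Too low — raise k to concentrate. Iterating converges to k ≈ 11.8.
Then θ = 116/(11.8−1) ≈ 10.7.

k ≈ 11.8, θ ≈ 10.7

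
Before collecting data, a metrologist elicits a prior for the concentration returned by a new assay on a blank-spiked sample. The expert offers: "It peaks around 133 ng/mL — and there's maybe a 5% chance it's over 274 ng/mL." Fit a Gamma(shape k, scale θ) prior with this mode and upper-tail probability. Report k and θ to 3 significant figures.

Gamma(k,θ) with k>1 has mode (k−1)θ, so θ = 133/(k−1).
Need P(X < 274) = 0.95 with θ tied to k this way. Start at k = 2, θ = 133: P(X<274) ≈ 0.610.
Too low — raise k to concentrate. Iterating converges to k ≈ 6.29.
Then θ = 133/(6.29−1) ≈ 25.1.

k ≈ 6.29, θ ≈ 25.1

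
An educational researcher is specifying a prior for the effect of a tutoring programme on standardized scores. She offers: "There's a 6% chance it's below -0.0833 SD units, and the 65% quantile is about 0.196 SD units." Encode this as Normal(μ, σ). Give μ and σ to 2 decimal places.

The p-quantile of Normal(μ,σ) is μ + z_p·σ, with z_{0.06} = -1.555 and z_{0.65} = 0.3853.
Eliminate σ: μ = (z₂·x₁ − z₁·x₂)/(z₂ − z₁) = (0.3853·-0.0833 − (-1.555)·0.196)/1.94 = 0.14.
Then σ = (x₂ − x₁)/(z₂ − z₁) = (0.196 − -0.0833)/1.94 = 0.14.

μ = 0.14, σ = 0.14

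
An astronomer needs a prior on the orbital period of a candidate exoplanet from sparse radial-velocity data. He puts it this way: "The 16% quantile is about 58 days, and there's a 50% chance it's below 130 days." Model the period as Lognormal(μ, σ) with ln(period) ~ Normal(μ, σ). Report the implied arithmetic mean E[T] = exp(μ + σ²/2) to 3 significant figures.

E[T] ≈ 181 days

If T ~ Lognormal(μ,σ) then ln T ~ Normal(μ,σ), so the p-quantile of ln T is μ + z_p·σ.
ln(58) = 4.06 and ln(130) = 4.868; z_{0.16} = -0.9945, z_{0.5} = 0.
σ = (4.868 − 4.06)/(0 − (-0.9945)) = 0.812.
μ = 4.06 − (-0.9945)·0.812 = 4.868.
E[T] = exp(μ + σ²/2) = exp(4.868 + 0.3293) = 181 days.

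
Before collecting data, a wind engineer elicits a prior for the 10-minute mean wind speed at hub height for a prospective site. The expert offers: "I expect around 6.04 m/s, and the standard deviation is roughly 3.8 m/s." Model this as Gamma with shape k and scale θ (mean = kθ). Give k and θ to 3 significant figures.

For Gamma(k, scale θ): mean = kθ, variance = kθ², so CV = 1/√k.
CV = SD/mean = 3.8/6.04 = 0.6291, hence k = 1/CV² = 2.53.
Then θ = mean/k = 6.04/2.53 = 2.39.

k ≈ 2.53, θ ≈ 2.39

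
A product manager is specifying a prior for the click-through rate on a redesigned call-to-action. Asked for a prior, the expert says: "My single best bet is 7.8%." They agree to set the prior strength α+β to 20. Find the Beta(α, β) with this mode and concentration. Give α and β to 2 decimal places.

For α,β > 1 the Beta mode is (α−1)/(α+β−2). With α+β = 20, the mode is (α−1)/18.
Set (α−1)/18 = 0.078 → α = 1 + 0.078·18 = 2.40.
β = 20 − α = 17.60.

α = 2.40, β = 17.60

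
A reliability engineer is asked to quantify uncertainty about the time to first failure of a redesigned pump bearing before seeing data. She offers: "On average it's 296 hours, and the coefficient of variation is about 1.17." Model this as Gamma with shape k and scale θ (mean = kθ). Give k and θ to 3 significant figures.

For Gamma(k, scale θ): mean = kθ, variance = kθ², so CV = 1/√k.
CV = 1.17, hence k = 1/CV² = 0.731.
Then θ = mean/k = 296/0.731 = 405.

k ≈ 0.731, θ ≈ 405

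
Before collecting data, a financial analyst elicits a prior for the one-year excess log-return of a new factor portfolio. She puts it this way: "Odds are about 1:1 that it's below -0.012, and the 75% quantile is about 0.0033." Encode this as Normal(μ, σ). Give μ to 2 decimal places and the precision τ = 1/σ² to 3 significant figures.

μ = -0.01, τ = 1940

For Normal(μ,σ), the p-quantile is μ + z_p·σ. Here z_{0.5} = 0, z_{0.75} = 0.6745.
So -0.012 = μ + 0σ and 0.0033 = μ + 0.6745σ.
Subtracting: σ = (0.0033 − -0.012)/(0.6745 − (0)) = 0.02.
Then μ = -0.012 − (0)·0.02 = -0.01.
Precision τ = 1/σ² = 1/0.02268² = 1940.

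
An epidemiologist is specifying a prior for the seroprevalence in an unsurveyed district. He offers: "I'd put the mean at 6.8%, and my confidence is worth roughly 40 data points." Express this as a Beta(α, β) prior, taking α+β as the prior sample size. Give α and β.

α = 2.72, β = 37.28

Under the effective-sample-size interpretation, Beta(α, β) has prior mean α/(α+β) and prior sample size α+β.
So α+β = 40 and α/(α+β) = 0.068, giving α = 0.068·40 = 2.72 and β = 40 − 2.72 = 37.28.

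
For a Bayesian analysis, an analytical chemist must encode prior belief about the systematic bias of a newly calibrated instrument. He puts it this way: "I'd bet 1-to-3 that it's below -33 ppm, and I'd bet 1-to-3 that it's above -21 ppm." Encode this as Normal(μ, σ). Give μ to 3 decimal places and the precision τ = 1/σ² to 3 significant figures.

μ = -27.000, τ = 0.0126

The p-quantile of Normal(μ,σ) is μ + z_p·σ, with z_{0.25} = -0.6745 and z_{0.75} = 0.6745.
Eliminate σ: μ = (z₂·x₁ − z₁·x₂)/(z₂ − z₁) = (0.6745·-33 − (-0.6745)·-21)/1.349 = -27.000.
Then σ = (x₂ − x₁)/(z₂ − z₁) = (-21 − -33)/1.349 = 8.896.
Precision τ = 1/σ² = 1/8.896² = 0.0126.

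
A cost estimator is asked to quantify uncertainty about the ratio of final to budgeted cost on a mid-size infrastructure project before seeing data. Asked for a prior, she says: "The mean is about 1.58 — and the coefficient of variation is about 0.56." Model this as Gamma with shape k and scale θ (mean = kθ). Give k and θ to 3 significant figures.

k ≈ 3.19, θ ≈ 0.495

For Gamma(k, scale θ): mean = kθ, variance = kθ², so CV = 1/√k.
CV = 0.56, hence k = 1/CV² = 3.19.
Then θ = mean/k = 1.58/3.19 = 0.495.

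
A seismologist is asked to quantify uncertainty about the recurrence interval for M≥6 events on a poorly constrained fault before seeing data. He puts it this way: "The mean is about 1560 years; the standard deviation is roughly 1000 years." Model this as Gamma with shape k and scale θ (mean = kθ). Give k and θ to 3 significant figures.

For Gamma(k, scale θ): mean = kθ, variance = kθ², so CV = 1/√k.
CV = SD/mean = 1000/1560 = 0.641, hence k = 1/CV² = 2.43.
Then θ = mean/k = 1560/2.43 = 641.

k ≈ 2.43, θ ≈ 641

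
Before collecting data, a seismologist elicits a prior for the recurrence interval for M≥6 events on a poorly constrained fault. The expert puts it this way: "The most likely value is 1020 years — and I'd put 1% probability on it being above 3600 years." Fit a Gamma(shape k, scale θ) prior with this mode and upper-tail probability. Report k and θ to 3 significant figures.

Gamma(k,θ) with k>1 has mode (k−1)θ, so θ = 1020/(k−1).
Need P(X < 3600) = 0.99 with θ tied to k this way. Start at k = 2, θ = 1020: P(X<3600) ≈ 0.867.
Too low — raise k to concentrate. Iterating converges to k ≈ 3.72.
Then θ = 1020/(3.72−1) ≈ 375.

k ≈ 3.72, θ ≈ 375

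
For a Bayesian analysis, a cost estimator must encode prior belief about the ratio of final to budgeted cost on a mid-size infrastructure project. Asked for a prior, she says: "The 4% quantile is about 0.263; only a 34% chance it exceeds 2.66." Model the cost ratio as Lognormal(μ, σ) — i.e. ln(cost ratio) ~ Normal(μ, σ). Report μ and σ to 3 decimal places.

If T ~ Lognormal(μ,σ) then ln T ~ Normal(μ,σ), so the p-quantile of ln T is μ + z_p·σ.
ln(0.263) = -1.336 and ln(2.66) = 0.9783; z_{0.04} = -1.751, z_{0.66} = 0.4125.
σ = (0.9783 − -1.336)/(0.4125 − (-1.751)) = 1.070.
μ = -1.336 − (-1.751)·1.070 = 0.537.

μ ≈ 0.537, σ ≈ 1.070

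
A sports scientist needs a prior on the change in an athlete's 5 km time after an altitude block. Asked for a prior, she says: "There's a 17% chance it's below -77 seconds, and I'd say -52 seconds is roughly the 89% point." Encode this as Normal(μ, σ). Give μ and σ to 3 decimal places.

μ = -66.061, σ = 11.464

The p-quantile of Normal(μ,σ) is μ + z_p·σ, with z_{0.17} = -0.9542 and z_{0.89} = 1.227.
Eliminate σ: μ = (z₂·x₁ − z₁·x₂)/(z₂ − z₁) = (1.227·-77 − (-0.9542)·-52)/2.181 = -66.061.
Then σ = (x₂ − x₁)/(z₂ − z₁) = (-52 − -77)/2.181 = 11.464.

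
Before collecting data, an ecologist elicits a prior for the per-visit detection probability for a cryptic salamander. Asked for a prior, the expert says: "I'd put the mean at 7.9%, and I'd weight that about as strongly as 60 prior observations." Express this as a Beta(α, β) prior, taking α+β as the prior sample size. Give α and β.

α = 4.74, β = 55.26

Under the effective-sample-size interpretation, Beta(α, β) has prior mean α/(α+β) and prior sample size α+β.
So α+β = 60 and α/(α+β) = 0.079, giving α = 0.079·60 = 4.74 and β = 60 − 4.74 = 55.26.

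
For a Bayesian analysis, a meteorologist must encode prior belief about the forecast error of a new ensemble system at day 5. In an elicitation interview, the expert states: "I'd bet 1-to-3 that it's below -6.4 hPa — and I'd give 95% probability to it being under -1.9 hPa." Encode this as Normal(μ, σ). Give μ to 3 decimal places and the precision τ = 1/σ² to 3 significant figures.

μ = -5.091, τ = 0.266

The p-quantile of Normal(μ,σ) is μ + z_p·σ, with z_{0.25} = -0.6745 and z_{0.95} = 1.645.
Eliminate σ: μ = (z₂·x₁ − z₁·x₂)/(z₂ − z₁) = (1.645·-6.4 − (-0.6745)·-1.9)/2.319 = -5.091.
Then σ = (x₂ − x₁)/(z₂ − z₁) = (-1.9 − -6.4)/2.319 = 1.940.
Precision τ = 1/σ² = 1/1.94² = 0.266.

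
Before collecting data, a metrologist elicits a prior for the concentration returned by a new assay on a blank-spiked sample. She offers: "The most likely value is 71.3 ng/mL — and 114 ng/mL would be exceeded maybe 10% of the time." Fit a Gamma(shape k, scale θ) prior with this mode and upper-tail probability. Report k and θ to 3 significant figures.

Gamma(k,θ) with k>1 has mode (k−1)θ, so θ = 71.3/(k−1).
Need P(X < 114) = 0.9 with θ tied to k this way. Start at k = 2, θ = 71.3: P(X<114) ≈ 0.475.
Too low — raise k to concentrate. Iterating converges to k ≈ 9.53.
Then θ = 71.3/(9.53−1) ≈ 8.36.

k ≈ 9.53, θ ≈ 8.36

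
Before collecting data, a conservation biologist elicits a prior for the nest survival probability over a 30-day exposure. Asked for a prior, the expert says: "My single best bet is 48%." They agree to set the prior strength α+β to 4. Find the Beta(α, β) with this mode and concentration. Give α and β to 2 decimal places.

For α,β > 1 the Beta mode is (α−1)/(α+β−2). With α+β = 4, the mode is (α−1)/2.
Set (α−1)/2 = 0.48 → α = 1 + 0.48·2 = 1.96.
β = 4 − α = 2.04.

α = 1.96, β = 2.04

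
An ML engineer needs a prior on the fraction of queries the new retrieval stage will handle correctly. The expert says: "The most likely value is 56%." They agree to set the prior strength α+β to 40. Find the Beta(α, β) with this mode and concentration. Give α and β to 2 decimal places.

For α,β > 1 the Beta mode is (α−1)/(α+β−2). With α+β = 40, the mode is (α−1)/38.
Set (α−1)/38 = 0.56 → α = 1 + 0.56·38 = 22.28.
β = 40 − α = 17.72.

α = 22.28, β = 17.72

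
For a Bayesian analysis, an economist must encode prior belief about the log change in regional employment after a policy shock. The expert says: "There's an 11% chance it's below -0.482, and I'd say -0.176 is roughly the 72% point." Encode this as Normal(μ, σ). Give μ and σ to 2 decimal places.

μ = -0.27, σ = 0.17

For Normal(μ,σ), the p-quantile is μ + z_p·σ. Here z_{0.11} = -1.227, z_{0.72} = 0.5828.
So -0.482 = μ − 1.227σ and -0.176 = μ + 0.5828σ.
Subtracting: σ = (-0.176 − -0.482)/(0.5828 − (-1.227)) = 0.17.
Then μ = -0.482 − (-1.227)·0.17 = -0.27.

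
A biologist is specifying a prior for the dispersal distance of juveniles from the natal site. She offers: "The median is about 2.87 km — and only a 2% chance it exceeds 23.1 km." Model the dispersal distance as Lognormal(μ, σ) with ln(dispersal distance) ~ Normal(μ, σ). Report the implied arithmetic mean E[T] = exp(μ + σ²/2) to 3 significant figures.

If T ~ Lognormal(μ,σ) then ln T ~ Normal(μ,σ), so the p-quantile of ln T is μ + z_p·σ.
ln(2.87) = 1.054 and ln(23.1) = 3.14; z_{0.5} = 0, z_{0.98} = 2.054.
σ = (3.14 − 1.054)/(2.054 − (0)) = 1.015.
μ = 1.054 − (0)·1.015 = 1.054.
E[T] = exp(μ + σ²/2) = exp(1.054 + 0.5156) = 4.81 km.

E[T] ≈ 4.81 km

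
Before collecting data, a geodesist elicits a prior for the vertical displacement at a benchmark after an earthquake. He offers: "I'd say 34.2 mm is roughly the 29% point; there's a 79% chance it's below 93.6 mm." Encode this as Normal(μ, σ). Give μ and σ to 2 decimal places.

μ = 58.37, σ = 43.68

For Normal(μ,σ), the p-quantile is μ + z_p·σ. Here z_{0.29} = -0.5534, z_{0.79} = 0.8064.
So 34.2 = μ − 0.5534σ and 93.6 = μ + 0.8064σ.
Subtracting: σ = (93.6 − 34.2)/(0.8064 − (-0.5534)) = 43.68.
Then μ = 34.2 − (-0.5534)·43.68 = 58.37.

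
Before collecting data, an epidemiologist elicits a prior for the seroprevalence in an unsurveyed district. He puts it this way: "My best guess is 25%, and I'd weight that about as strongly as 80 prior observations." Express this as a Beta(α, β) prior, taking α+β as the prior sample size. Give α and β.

Under the effective-sample-size interpretation, Beta(α, β) has prior mean α/(α+β) and prior sample size α+β.
So α+β = 80 and α/(α+β) = 0.25, giving α = 0.25·80 = 20 and β = 80 − 20 = 60.

α = 20, β = 60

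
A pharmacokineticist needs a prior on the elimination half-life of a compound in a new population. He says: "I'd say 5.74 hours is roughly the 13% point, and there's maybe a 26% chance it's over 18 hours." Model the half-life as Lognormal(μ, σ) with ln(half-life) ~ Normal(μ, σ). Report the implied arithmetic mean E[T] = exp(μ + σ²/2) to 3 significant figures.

E[T] ≈ 14.6 hours

If T ~ Lognormal(μ,σ) then ln T ~ Normal(μ,σ), so the p-quantile of ln T is μ + z_p·σ.
ln(5.74) = 1.747 and ln(18) = 2.89; z_{0.13} = -1.126, z_{0.74} = 0.6433.
σ = (2.89 − 1.747)/(0.6433 − (-1.126)) = 0.646.
μ = 1.747 − (-1.126)·0.646 = 2.475.
E[T] = exp(μ + σ²/2) = exp(2.475 + 0.2085) = 14.6 hours.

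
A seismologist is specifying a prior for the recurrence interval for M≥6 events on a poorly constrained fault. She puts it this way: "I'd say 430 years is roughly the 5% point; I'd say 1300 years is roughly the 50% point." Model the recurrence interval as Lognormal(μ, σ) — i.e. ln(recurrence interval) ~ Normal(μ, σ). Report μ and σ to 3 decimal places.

μ ≈ 7.170, σ ≈ 0.673

If T ~ Lognormal(μ,σ) then ln T ~ Normal(μ,σ), so the p-quantile of ln T is μ + z_p·σ.
ln(430) = 6.064 and ln(1300) = 7.17; z_{0.05} = -1.645, z_{0.5} = 0.
σ = (7.17 − 6.064)/(0 − (-1.645)) = 0.673.
μ = 6.064 − (-1.645)·0.673 = 7.170.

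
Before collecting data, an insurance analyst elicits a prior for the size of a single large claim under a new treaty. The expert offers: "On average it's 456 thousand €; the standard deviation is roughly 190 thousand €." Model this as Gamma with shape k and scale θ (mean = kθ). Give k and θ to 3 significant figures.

k ≈ 5.76, θ ≈ 79.2

For Gamma(k, scale θ): mean = kθ, variance = kθ², so CV = 1/√k.
CV = SD/mean = 190/456 = 0.4167, hence k = 1/CV² = 5.76.
Then θ = mean/k = 456/5.76 = 79.2.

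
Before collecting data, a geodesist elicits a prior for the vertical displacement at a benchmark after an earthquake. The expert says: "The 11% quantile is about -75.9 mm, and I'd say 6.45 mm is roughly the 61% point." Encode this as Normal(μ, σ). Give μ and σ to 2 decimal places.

For Normal(μ,σ), the p-quantile is μ + z_p·σ. Here z_{0.11} = -1.227, z_{0.61} = 0.2793.
So -75.9 = μ − 1.227σ and 6.45 = μ + 0.2793σ.
Subtracting: σ = (6.45 − -75.9)/(0.2793 − (-1.227)) = 54.69.
Then μ = -75.9 − (-1.227)·54.69 = -8.83.

μ = -8.83, σ = 54.69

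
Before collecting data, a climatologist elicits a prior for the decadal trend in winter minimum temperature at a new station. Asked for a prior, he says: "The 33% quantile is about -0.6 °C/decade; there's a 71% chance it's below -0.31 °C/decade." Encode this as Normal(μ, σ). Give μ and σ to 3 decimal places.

The p-quantile of Normal(μ,σ) is μ + z_p·σ, with z_{0.33} = -0.4399 and z_{0.71} = 0.5534.
Eliminate σ: μ = (z₂·x₁ − z₁·x₂)/(z₂ − z₁) = (0.5534·-0.6 − (-0.4399)·-0.31)/0.9933 = -0.472.
Then σ = (x₂ − x₁)/(z₂ − z₁) = (-0.31 − -0.6)/0.9933 = 0.292.

μ = -0.472, σ = 0.292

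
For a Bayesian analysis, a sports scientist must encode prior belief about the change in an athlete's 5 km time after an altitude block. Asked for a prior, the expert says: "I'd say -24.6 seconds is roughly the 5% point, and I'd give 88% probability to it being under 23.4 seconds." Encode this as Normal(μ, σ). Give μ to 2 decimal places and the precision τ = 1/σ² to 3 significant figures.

For Normal(μ,σ), the p-quantile is μ + z_p·σ. Here z_{0.05} = -1.645, z_{0.88} = 1.175.
So -24.6 = μ − 1.645σ and 23.4 = μ + 1.175σ.
Subtracting: σ = (23.4 − -24.6)/(1.175 − (-1.645)) = 17.02.
Then μ = -24.6 − (-1.645)·17.02 = 3.40.
Precision τ = 1/σ² = 1/17.02² = 0.00345.

μ = 3.40, τ = 0.00345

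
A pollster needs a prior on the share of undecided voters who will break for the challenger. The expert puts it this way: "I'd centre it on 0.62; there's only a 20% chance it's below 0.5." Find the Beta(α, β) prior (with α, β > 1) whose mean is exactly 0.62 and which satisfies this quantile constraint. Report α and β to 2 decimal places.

With mean 0.62 fixed, write α = 0.62s, β = 0.38s where s = α+β.
Need P(θ < 0.5) = 0.2 under Beta(0.62s, 0.38s). Normal approximation: (q−m)/√(m(1−m)/s) ≈ z_{0.2} = -0.842, so s ≈ 0.62·0.38·(-0.842)²/(0.5−0.62)² = 11.6.
At s = 11.6: P(θ<0.5) ≈ 0.197. Adjusting to match 0.2 gives s ≈ 11.29.
So α = 0.62·11.29 ≈ 7.00, β = 0.38·11.29 ≈ 4.29.

α ≈ 7.00, β ≈ 4.29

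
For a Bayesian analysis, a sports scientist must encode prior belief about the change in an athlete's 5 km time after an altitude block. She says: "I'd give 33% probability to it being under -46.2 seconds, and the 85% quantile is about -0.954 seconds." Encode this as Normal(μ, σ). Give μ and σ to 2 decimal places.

μ = -32.72, σ = 30.65

The p-quantile of Normal(μ,σ) is μ + z_p·σ, with z_{0.33} = -0.4399 and z_{0.85} = 1.036.
Eliminate σ: μ = (z₂·x₁ − z₁·x₂)/(z₂ − z₁) = (1.036·-46.2 − (-0.4399)·-0.954)/1.476 = -32.72.
Then σ = (x₂ − x₁)/(z₂ − z₁) = (-0.954 − -46.2)/1.476 = 30.65.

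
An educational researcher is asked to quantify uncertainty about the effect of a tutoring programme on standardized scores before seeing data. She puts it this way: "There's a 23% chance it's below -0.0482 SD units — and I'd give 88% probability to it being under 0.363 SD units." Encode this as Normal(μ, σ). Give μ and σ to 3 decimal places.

The p-quantile of Normal(μ,σ) is μ + z_p·σ, with z_{0.23} = -0.7388 and z_{0.88} = 1.175.
Eliminate σ: μ = (z₂·x₁ − z₁·x₂)/(z₂ − z₁) = (1.175·-0.0482 − (-0.7388)·0.363)/1.914 = 0.111.
Then σ = (x₂ − x₁)/(z₂ − z₁) = (0.363 − -0.0482)/1.914 = 0.215.

μ = 0.111, σ = 0.215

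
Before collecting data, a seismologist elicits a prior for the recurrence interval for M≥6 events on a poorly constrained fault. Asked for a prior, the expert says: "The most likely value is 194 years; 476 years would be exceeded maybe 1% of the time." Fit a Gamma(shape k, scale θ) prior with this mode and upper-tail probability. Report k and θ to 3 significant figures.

Gamma(k,θ) with k>1 has mode (k−1)θ, so θ = 194/(k−1).
Need P(X < 476) = 0.99 with θ tied to k this way. Start at k = 2, θ = 194: P(X<476) ≈ 0.703.
Too low — raise k to concentrate. Iterating converges to k ≈ 6.85.
Then θ = 194/(6.85−1) ≈ 33.2.

k ≈ 6.85, θ ≈ 33.2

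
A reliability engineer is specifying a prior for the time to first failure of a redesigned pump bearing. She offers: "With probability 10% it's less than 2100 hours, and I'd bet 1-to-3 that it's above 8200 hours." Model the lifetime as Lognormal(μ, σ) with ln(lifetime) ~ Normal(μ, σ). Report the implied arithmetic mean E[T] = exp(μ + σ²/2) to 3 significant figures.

If T ~ Lognormal(μ,σ) then ln T ~ Normal(μ,σ), so the p-quantile of ln T is μ + z_p·σ.
ln(2100) = 7.65 and ln(8200) = 9.012; z_{0.1} = -1.282, z_{0.75} = 0.6745.
σ = (9.012 − 7.65)/(0.6745 − (-1.282)) = 0.696.
μ = 7.65 − (-1.282)·0.696 = 8.542.
E[T] = exp(μ + σ²/2) = exp(8.542 + 0.2425) = 6530 hours.

E[T] ≈ 6530 hours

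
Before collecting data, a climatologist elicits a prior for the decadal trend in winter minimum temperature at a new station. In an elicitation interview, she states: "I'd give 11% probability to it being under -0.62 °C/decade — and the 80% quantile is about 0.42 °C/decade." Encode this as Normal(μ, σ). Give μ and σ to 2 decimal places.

μ = -0.00, σ = 0.50

For Normal(μ,σ), the p-quantile is μ + z_p·σ. Here z_{0.11} = -1.227, z_{0.8} = 0.8416.
So -0.62 = μ − 1.227σ and 0.42 = μ + 0.8416σ.
Subtracting: σ = (0.42 − -0.62)/(0.8416 − (-1.227)) = 0.50.
Then μ = -0.62 − (-1.227)·0.50 = -0.00.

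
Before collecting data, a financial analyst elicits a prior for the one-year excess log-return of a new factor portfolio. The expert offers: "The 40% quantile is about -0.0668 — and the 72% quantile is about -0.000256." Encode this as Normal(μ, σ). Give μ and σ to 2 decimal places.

For Normal(μ,σ), the p-quantile is μ + z_p·σ. Here z_{0.4} = -0.2533, z_{0.72} = 0.5828.
So -0.0668 = μ − 0.2533σ and -0.000256 = μ + 0.5828σ.
Subtracting: σ = (-0.000256 − -0.0668)/(0.5828 − (-0.2533)) = 0.08.
Then μ = -0.0668 − (-0.2533)·0.08 = -0.05.

μ = -0.05, σ = 0.08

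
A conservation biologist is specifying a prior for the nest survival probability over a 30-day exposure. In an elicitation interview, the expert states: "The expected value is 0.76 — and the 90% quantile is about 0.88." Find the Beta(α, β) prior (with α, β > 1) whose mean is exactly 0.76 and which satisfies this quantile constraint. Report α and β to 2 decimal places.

With mean 0.76 fixed, write α = 0.76s, β = 0.24s where s = α+β.
Need P(θ < 0.88) = 0.9 under Beta(0.76s, 0.24s). Normal approximation: (q−m)/√(m(1−m)/s) ≈ z_{0.9} = 1.28, so s ≈ 0.76·0.24·(1.28)²/(0.88−0.76)² = 20.8.
At s = 20.8: P(θ<0.88) ≈ 0.920. Adjusting to match 0.9 gives s ≈ 17.84.
So α = 0.76·17.84 ≈ 13.56, β = 0.24·17.84 ≈ 4.28.

α ≈ 13.56, β ≈ 4.28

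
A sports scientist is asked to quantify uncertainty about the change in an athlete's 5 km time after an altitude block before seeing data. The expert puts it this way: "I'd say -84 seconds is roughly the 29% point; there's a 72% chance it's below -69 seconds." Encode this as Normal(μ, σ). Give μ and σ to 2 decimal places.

μ = -76.69, σ = 13.20

For Normal(μ,σ), the p-quantile is μ + z_p·σ. Here z_{0.29} = -0.5534, z_{0.72} = 0.5828.
So -84 = μ − 0.5534σ and -69 = μ + 0.5828σ.
Subtracting: σ = (-69 − -84)/(0.5828 − (-0.5534)) = 13.20.
Then μ = -84 − (-0.5534)·13.20 = -76.69.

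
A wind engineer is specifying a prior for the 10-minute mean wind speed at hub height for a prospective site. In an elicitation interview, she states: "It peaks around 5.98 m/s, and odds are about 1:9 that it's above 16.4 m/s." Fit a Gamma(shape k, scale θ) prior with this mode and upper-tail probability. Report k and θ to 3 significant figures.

k ≈ 2.88, θ ≈ 3.18

Gamma(k,θ) with k>1 has mode (k−1)θ, so θ = 5.98/(k−1).
Need P(X < 16.4) = 0.9 with θ tied to k this way. Start at k = 2, θ = 5.98: P(X<16.4) ≈ 0.759.
Too low — raise k to concentrate. Iterating converges to k ≈ 2.88.
Then θ = 5.98/(2.88−1) ≈ 3.18.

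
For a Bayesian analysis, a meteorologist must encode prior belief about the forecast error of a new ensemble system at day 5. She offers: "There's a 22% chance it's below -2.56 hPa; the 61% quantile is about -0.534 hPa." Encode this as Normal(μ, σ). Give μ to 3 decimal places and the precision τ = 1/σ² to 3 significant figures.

The p-quantile of Normal(μ,σ) is μ + z_p·σ, with z_{0.22} = -0.7722 and z_{0.61} = 0.2793.
Eliminate σ: μ = (z₂·x₁ − z₁·x₂)/(z₂ − z₁) = (0.2793·-2.56 − (-0.7722)·-0.534)/1.052 = -1.072.
Then σ = (x₂ − x₁)/(z₂ − z₁) = (-0.534 − -2.56)/1.052 = 1.927.
Precision τ = 1/σ² = 1/1.927² = 0.269.

μ = -1.072, τ = 0.269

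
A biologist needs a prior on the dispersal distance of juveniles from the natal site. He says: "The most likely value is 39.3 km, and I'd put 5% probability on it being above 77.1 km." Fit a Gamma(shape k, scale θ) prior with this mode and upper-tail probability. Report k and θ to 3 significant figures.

Gamma(k,θ) with k>1 has mode (k−1)θ, so θ = 39.3/(k−1).
Need P(X < 77.1) = 0.95 with θ tied to k this way. Start at k = 2, θ = 39.3: P(X<77.1) ≈ 0.584.
Too low — raise k to concentrate. Iterating converges to k ≈ 7.11.
Then θ = 39.3/(7.11−1) ≈ 6.43.

k ≈ 7.11, θ ≈ 6.43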